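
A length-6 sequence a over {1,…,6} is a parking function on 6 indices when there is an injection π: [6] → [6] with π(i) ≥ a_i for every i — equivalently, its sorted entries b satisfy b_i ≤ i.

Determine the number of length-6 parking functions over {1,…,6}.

|PF| = (7−6)·7^(6−1) = 1·16807 = 16807 [KW]
Example (2,6,4,5,1,3) → sorted (1,2,3,4,5,6): b_i ≤ i ∀i, a PF.

16807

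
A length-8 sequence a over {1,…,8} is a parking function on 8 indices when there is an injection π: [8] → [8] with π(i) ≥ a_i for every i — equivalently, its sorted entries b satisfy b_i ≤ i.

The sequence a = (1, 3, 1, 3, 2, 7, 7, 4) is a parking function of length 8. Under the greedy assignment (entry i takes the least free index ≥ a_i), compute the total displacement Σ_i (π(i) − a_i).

Σπ = 36 ({1..8} each once); Σa = 1+3+1+3+2+7+7+4 = 28; disp = 36−28 = 8.

8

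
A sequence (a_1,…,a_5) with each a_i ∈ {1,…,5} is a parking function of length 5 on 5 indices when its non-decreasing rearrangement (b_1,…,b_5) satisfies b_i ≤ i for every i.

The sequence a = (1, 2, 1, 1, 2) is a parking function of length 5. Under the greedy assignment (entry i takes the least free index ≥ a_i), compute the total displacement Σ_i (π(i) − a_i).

8

Σπ(i) = 1+…+5 = 15; Σa = 1+2+1+1+2 = 7; disp = 15−7 = 8.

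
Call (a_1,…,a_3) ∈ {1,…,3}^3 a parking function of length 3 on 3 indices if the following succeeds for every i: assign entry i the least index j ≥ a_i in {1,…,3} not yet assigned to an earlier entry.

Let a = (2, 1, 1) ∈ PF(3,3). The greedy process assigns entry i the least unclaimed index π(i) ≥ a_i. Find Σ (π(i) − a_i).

Σπ(i) = 1+…+3 = 6; Σa = 2+1+1 = 4; disp = 6−4 = 2.

2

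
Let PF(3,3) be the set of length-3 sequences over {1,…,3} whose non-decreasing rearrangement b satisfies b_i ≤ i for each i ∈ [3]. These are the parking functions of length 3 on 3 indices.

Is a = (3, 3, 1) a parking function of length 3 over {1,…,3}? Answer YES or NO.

Sorted: b = (1, 3, 3).
  b_1=1 ≤ 1
  b_2=3 > 2
  fails at i=2 ⇒ NO

NO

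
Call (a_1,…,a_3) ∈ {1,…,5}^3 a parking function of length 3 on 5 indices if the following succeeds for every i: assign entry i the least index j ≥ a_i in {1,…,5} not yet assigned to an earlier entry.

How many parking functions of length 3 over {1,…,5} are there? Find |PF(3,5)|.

108

#PF = (5+1−3)·(5+1)^{3−1} = 3·36 = 108 (Konheim–Weiss)
E.g. (3,2,2) → sorted (2,2,3): b_i ≤ 2+i ∀i, a PF.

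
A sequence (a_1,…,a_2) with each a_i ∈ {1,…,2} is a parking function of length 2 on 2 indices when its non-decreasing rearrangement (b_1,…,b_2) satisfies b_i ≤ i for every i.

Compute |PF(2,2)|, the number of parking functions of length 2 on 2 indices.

Count = 1·3^1 = 1·3 = 3 (Pollak)
Check (1,2) → sorted (1,2): b_i ≤ i ∀i, a PF.

3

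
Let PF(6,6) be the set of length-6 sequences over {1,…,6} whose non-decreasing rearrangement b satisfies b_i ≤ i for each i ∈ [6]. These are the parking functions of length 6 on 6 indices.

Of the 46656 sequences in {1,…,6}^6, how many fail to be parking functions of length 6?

29849

Count = (6−6+1)·(6+1)^(6−1) = 1 · 16807 = 16807 (Pollak)
One tuple (6,5,4,4,3,6) → sorted (3,4,4,5,6,6): b_1=3>1, not a PF.
Total 46656; non-PF = 46656−16807 = 29849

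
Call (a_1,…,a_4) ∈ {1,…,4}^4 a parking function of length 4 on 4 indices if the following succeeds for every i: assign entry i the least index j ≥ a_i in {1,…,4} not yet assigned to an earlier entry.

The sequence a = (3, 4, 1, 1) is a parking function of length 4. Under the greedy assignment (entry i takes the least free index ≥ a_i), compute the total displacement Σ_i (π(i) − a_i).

1

Σπ = 10 ({1..4} each once); Σa = 3+4+1+1 = 9; disp = 10−9 = 1.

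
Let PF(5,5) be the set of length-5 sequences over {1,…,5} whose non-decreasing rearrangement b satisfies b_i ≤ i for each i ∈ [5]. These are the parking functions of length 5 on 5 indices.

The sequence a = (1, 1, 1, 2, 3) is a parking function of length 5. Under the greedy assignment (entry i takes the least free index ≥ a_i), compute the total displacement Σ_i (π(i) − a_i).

Σπ = 5·6/2 = 15 (π permutes [5]); Σa = 1+1+1+2+3 = 8; disp = 15−8 = 7.

7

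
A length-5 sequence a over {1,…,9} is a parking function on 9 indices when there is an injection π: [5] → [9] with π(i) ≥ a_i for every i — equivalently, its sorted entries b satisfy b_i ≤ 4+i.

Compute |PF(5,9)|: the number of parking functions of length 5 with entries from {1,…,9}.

50000

Count = 5·10^4 = 5·10000 = 50000 (Pollak)
Check (8,7,6,3,8) → sorted (3,6,7,8,8): b_i ≤ 4+i ∀i, a PF.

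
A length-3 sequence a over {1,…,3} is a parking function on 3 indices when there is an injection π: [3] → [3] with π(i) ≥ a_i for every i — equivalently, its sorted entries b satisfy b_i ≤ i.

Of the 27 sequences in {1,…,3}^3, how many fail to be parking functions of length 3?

11

|PF| = (3−3+1)·(3+1)^(3−1) = 1×16 = 16
Check (2,2,3) → sorted (2,2,3): b_1=2>1, not a PF.
Total 27; non-PF = 27−16 = 11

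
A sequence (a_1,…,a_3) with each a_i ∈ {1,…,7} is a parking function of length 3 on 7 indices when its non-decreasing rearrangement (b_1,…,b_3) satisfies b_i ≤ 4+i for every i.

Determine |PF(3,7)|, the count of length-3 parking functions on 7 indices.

#PF = (7−3+1)·(7+1)^(3−1) = 5×64 = 320 [KW]
One tuple (4,3,4) → sorted (3,4,4): b_i ≤ 4+i ∀i, a PF.

320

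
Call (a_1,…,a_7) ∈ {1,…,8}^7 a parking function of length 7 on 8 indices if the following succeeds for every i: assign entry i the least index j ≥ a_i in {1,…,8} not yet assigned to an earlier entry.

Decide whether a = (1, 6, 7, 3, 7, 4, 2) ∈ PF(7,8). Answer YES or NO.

YES

Sorted: b = (1, 2, 3, 4, 6, 7, 7).
  b_1=1 ≤ 2
  b_2=2 ≤ 3
  b_3=3 ≤ 4
  b_4=4 ≤ 5
  b_5=6 ≤ 6
  b_6=7 ≤ 7
  b_7=7 ≤ 8
All bounds hold ⇒ YES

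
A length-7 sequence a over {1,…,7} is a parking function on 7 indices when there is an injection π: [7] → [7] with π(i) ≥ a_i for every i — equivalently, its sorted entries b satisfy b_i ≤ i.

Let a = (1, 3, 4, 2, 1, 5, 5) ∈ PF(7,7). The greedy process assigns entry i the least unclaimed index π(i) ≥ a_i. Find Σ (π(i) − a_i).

7

Σπ = 7·8/2 = 28 (π permutes [7]); Σa = 1+3+4+2+1+5+5 = 21; disp = 28−21 = 7.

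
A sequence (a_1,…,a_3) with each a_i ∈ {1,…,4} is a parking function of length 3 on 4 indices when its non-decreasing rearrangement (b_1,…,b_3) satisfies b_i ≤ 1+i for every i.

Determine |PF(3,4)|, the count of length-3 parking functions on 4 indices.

Count = 2·5^2 = 2×25 = 50
E.g. (2,1,3) → sorted (1,2,3): b_i ≤ 1+i ∀i, a PF.

50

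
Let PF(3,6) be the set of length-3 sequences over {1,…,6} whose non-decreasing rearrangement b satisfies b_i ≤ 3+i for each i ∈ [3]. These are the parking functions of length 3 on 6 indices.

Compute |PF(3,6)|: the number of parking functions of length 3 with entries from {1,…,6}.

Count = (6+1−3)·(6+1)^{3−1} = 4 · 49 = 196 [KW]
E.g. (3,5,6) → sorted (3,5,6): b_i ≤ 3+i ∀i, a PF.

196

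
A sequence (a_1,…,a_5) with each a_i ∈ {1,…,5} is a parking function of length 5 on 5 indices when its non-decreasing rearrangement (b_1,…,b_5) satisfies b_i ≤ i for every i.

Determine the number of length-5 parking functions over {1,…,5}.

1296

|PF(5,5)| = (5−5+1)·(5+1)^(5−1) = 1×1296 = 1296
E.g. (3,4,4,2,1) → sorted (1,2,3,4,4): b_i ≤ i ∀i, a PF.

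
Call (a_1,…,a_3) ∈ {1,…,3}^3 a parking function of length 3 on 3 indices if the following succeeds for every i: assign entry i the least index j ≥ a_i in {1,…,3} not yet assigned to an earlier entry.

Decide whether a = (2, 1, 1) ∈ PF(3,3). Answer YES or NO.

Order a: b = (1, 1, 2).
  b_1=1 ≤ 1
  b_2=1 ≤ 2
  b_3=2 ≤ 3
All bounds hold ⇒ YES

YES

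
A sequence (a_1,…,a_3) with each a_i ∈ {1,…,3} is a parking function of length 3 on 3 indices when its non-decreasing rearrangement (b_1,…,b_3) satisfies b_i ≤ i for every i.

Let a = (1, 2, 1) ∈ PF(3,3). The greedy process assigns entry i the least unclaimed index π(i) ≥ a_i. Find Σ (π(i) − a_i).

2

Σπ = 6 ({1..3} each once); Σa = 1+2+1 = 4; disp = 6−4 = 2.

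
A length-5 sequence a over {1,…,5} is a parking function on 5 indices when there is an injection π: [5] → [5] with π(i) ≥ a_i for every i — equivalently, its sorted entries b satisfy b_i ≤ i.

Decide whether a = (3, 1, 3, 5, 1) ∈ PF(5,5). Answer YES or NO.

Sorted: b = (1, 1, 3, 3, 5).
  b_1=1 ≤ 1
  b_2=1 ≤ 2
  b_3=3 ≤ 3
  b_4=3 ≤ 4
  b_5=5 ≤ 5
All bounds hold ⇒ YES

YES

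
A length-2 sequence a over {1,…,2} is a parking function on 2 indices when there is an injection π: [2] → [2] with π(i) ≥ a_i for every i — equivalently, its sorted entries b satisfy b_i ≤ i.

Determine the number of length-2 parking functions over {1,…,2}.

|PF| = (2+1−2)·(2+1)^{2−1} = 1×3 = 3 (Pollak)
Check (1,2) → sorted (1,2): b_i ≤ i ∀i, a PF.

3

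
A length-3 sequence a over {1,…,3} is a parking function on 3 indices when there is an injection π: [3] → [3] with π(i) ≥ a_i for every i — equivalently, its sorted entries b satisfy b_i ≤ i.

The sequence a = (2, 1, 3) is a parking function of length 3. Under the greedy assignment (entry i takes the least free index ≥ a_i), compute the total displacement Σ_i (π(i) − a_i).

Σπ(i) = 1+…+3 = 6; Σa = 2+1+3 = 6; disp = 6−6 = 0.

0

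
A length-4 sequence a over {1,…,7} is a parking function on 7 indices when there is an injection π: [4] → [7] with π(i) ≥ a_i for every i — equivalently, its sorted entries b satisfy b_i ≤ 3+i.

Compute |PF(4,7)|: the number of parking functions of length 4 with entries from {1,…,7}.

2048

|PF(4,7)| = (8−4)·8^(4−1) = 4×512 = 2048 (Konheim–Weiss)
Check (1,5,7,2) → sorted (1,2,5,7): b_i ≤ 3+i ∀i, a PF.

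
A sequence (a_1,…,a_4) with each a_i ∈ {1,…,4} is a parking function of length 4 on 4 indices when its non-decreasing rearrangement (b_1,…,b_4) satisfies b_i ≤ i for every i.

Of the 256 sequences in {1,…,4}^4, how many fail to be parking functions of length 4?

131

#PF = (4−4+1)·(4+1)^(4−1) = 1·125 = 125 (Pollak)
Check (4,3,4,3) → sorted (3,3,4,4): b_1=3>1, not a PF.
Total 256; non-PF = 256−125 = 131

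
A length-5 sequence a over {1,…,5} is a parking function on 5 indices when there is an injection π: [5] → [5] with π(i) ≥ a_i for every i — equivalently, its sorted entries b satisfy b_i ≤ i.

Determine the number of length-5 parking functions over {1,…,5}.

1296

|PF(5,5)| = (5+1−5)·(5+1)^{5−1} = 1·1296 = 1296
Example (2,4,2,1,1) → sorted (1,1,2,2,4): b_i ≤ i ∀i, a PF.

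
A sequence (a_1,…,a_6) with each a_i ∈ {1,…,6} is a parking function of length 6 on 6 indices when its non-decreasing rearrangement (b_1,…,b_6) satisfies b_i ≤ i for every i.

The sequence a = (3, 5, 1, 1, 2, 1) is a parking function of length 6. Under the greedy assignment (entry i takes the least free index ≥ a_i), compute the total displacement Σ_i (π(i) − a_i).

Σπ = 6·7/2 = 21 (π permutes [6]); Σa = 3+5+1+1+2+1 = 13; disp = 21−13 = 8.

8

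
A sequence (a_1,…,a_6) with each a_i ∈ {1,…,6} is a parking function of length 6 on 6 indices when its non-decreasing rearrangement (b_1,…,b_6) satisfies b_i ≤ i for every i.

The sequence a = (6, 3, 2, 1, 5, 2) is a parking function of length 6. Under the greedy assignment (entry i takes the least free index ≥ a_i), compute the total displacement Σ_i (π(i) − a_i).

Σπ(i) = 1+…+6 = 21; Σa = 6+3+2+1+5+2 = 19; disp = 21−19 = 2.

2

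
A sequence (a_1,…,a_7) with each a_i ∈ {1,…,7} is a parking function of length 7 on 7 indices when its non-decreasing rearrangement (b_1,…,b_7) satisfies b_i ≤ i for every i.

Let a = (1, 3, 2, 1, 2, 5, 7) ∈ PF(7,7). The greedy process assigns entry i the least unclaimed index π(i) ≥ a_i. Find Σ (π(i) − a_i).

7

Σπ(i) = 1+…+7 = 28; Σa = 1+3+2+1+2+5+7 = 21; disp = 28−21 = 7.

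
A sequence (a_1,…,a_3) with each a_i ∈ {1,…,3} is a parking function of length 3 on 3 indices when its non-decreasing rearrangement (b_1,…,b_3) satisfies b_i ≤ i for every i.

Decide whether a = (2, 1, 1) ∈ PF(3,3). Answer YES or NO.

YES

Order a: b = (1, 1, 2).
  b_1=1 ≤ 1
  b_2=1 ≤ 2
  b_3=2 ≤ 3
All bounds hold ⇒ YES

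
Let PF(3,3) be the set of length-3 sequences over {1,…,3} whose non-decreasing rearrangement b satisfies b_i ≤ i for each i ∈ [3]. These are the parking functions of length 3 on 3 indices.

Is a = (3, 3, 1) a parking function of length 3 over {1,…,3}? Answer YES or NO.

NO

Sorted: b = (1, 3, 3).
  b_1=1 ≤ 1
  b_2=3 > 2
  fails at i=2 ⇒ NO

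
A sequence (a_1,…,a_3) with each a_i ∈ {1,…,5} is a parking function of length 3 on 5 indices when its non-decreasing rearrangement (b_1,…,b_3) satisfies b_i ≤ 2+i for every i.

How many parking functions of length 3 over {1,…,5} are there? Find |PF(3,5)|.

Count = (6−3)·6^(3−1) = 3×36 = 108 (Konheim–Weiss)
E.g. (1,5,2) → sorted (1,2,5): b_i ≤ 2+i ∀i, a PF.

108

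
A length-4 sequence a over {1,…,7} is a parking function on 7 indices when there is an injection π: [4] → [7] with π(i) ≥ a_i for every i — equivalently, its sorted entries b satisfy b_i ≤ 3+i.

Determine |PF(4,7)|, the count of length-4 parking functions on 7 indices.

2048

Count = 4·8^3 = 4 · 512 = 2048
Check (1,7,4,6) → sorted (1,4,6,7): b_i ≤ 3+i ∀i, a PF.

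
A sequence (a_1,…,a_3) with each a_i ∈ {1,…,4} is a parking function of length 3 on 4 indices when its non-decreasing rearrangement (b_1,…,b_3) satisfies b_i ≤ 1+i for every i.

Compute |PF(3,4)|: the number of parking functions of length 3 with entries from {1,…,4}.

#PF = 2·5^2 = 2·25 = 50 (Konheim–Weiss)
Example (3,2,1) → sorted (1,2,3): b_i ≤ 1+i ∀i, a PF.

50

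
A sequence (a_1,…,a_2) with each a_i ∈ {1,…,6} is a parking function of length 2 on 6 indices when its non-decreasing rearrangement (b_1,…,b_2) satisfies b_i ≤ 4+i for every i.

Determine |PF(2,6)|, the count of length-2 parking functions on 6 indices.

#PF = (6−2+1)·(6+1)^(2−1) = 5×7 = 35 (Pollak)
One tuple (2,2) → sorted (2,2): b_i ≤ 4+i ∀i, a PF.

35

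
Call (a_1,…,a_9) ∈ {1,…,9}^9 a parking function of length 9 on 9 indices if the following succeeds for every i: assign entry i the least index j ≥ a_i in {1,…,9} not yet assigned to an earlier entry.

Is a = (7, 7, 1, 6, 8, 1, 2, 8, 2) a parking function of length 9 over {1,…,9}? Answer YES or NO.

Sorted: b = (1, 1, 2, 2, 6, 7, 7, 8, 8).
  b_1=1 ≤ 1
  b_2=1 ≤ 2
  b_3=2 ≤ 3
  b_4=2 ≤ 4
  b_5=6 > 5
  fails at i=5 ⇒ NO

NO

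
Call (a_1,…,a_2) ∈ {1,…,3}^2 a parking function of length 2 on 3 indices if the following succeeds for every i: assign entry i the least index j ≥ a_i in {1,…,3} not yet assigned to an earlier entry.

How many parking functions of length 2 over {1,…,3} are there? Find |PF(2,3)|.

#PF = (4−2)·4^(2−1) = 2 · 4 = 8 (Konheim–Weiss)
Check (1,1) → sorted (1,1): b_i ≤ 1+i ∀i, a PF.

8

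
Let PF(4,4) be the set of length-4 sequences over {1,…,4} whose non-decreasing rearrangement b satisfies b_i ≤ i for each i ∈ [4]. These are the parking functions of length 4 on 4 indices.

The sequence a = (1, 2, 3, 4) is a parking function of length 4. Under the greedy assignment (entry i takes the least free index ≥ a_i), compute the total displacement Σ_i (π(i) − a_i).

Σπ = 10 ({1..4} each once); Σa = 1+2+3+4 = 10; disp = 10−10 = 0.

0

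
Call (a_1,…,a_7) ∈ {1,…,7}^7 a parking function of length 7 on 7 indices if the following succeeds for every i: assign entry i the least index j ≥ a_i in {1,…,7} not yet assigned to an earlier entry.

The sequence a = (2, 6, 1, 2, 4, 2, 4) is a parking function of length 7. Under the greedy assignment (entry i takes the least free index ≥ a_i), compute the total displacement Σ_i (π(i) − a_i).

7

Σπ = 28 ({1..7} each once); Σa = 2+6+1+2+4+2+4 = 21; disp = 28−21 = 7.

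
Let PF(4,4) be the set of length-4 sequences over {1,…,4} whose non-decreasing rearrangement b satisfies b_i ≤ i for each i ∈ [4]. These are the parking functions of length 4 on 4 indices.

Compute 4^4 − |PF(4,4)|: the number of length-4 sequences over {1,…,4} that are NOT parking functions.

131

|PF(4,4)| = (4−4+1)·(4+1)^(4−1) = 1×125 = 125 (Pollak)
Check (4,1,4,3) → sorted (1,3,4,4): b_2=3>2, not a PF.
4^4 − 125 = 256 − 125 = 131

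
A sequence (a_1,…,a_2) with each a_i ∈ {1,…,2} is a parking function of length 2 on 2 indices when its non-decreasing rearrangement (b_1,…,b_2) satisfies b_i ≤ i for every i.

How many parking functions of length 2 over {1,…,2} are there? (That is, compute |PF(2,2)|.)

#PF = (2−2+1)·(2+1)^(2−1) = 1·3 = 3 (Pollak)
Example (1,2) → sorted (1,2): b_i ≤ i ∀i, a PF.

3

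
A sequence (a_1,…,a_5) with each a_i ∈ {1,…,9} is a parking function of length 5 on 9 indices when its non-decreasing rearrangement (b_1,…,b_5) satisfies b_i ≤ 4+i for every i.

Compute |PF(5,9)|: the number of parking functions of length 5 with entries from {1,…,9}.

#PF = 5·10^4 = 5·10000 = 50000 (Konheim–Weiss)
Check (5,3,2,8,8) → sorted (2,3,5,8,8): b_i ≤ 4+i ∀i, a PF.

50000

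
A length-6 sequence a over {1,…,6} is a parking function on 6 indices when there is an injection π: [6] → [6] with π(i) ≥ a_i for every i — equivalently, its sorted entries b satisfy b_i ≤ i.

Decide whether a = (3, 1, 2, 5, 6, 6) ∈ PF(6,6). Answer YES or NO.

Sorted: b = (1, 2, 3, 5, 6, 6).
  b_1=1 ≤ 1
  b_2=2 ≤ 2
  b_3=3 ≤ 3
  b_4=5 > 4
  fails at i=4 ⇒ NO

NO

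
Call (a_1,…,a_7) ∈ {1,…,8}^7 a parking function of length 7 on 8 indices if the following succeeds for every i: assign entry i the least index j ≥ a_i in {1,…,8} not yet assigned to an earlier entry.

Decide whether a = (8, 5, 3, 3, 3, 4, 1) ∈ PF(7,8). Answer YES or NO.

Sorted: b = (1, 3, 3, 3, 4, 5, 8).
  b_1=1 ≤ 2
  b_2=3 ≤ 3
  b_3=3 ≤ 4
  b_4=3 ≤ 5
  b_5=4 ≤ 6
  b_6=5 ≤ 7
  b_7=8 ≤ 8
All bounds hold ⇒ YES

YES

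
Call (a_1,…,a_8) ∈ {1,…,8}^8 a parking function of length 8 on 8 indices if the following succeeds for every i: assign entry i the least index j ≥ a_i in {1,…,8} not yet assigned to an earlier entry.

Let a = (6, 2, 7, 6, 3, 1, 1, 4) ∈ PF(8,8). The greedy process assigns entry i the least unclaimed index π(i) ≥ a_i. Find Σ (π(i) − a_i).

6

Σπ(i) = 1+…+8 = 36; Σa = 6+2+7+6+3+1+1+4 = 30; disp = 36−30 = 6.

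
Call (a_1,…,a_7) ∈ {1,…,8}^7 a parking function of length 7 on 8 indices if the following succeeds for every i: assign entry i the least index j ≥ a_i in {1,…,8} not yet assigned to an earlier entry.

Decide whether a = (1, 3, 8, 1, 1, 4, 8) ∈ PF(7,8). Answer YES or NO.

NO

Sorted: b = (1, 1, 1, 3, 4, 8, 8).
  b_1=1 ≤ 2
  b_2=1 ≤ 3
  b_3=1 ≤ 4
  b_4=3 ≤ 5
  b_5=4 ≤ 6
  b_6=8 > 7
  fails at i=6 ⇒ NO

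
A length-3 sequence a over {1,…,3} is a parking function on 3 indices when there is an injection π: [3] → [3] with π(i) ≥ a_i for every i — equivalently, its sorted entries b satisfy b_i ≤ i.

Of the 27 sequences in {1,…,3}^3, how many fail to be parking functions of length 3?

11

Count = (4−3)·4^(3−1) = 1×16 = 16 (Konheim–Weiss)
Example (3,2,3) → sorted (2,3,3): b_1=2>1, not a PF.
3^3 − 16 = 27 − 16 = 11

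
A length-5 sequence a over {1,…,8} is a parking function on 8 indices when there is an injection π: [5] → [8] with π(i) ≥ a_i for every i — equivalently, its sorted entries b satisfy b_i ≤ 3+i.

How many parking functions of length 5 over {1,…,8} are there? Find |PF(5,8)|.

26244

#PF = (8+1−5)·(8+1)^{5−1} = 4·6561 = 26244 [KW]
Check (5,8,1,1,1) → sorted (1,1,1,5,8): b_i ≤ 3+i ∀i, a PF.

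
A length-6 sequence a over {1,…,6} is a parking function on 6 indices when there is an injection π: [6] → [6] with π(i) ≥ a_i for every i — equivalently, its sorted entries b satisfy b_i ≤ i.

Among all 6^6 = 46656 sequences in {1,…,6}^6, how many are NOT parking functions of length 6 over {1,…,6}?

|PF| = 1·7^5 = 1 · 16807 = 16807 [KW]
E.g. (3,3,5,6,4,3) → sorted (3,3,3,4,5,6): b_1=3>1, not a PF.
Total 46656; non-PF = 46656−16807 = 29849

29849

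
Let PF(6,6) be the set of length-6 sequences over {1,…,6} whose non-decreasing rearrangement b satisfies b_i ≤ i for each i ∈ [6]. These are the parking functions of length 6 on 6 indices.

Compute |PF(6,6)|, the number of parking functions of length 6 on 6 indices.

|PF(6,6)| = (7−6)·7^(6−1) = 1 · 16807 = 16807 (Pollak)
E.g. (5,3,2,1,3,4) → sorted (1,2,3,3,4,5): b_i ≤ i ∀i, a PF.

16807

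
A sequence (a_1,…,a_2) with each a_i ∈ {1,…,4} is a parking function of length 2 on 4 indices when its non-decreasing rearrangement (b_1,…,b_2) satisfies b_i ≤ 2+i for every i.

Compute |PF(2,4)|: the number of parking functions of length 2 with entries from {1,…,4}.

|PF(2,4)| = 3·5^1 = 3×5 = 15 (Konheim–Weiss)
Check (2,1) → sorted (1,2): b_i ≤ 2+i ∀i, a PF.

15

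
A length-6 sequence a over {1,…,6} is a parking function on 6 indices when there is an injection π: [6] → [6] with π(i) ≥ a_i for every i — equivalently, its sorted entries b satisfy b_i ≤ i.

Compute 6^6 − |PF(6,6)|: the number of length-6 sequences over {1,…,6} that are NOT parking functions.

#PF = (7−6)·7^(6−1) = 1·16807 = 16807 (Pollak)
Example (6,6,6,6,6,4) → sorted (4,6,6,6,6,6): b_1=4>1, not a PF.
Total 46656; non-PF = 46656−16807 = 29849

29849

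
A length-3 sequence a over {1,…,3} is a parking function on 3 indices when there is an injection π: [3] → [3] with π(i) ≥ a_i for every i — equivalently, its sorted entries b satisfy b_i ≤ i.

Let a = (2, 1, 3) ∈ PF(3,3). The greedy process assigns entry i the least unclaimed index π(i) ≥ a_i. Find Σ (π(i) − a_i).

Σπ = 3·4/2 = 6 (π permutes [3]); Σa = 2+1+3 = 6; disp = 6−6 = 0.

0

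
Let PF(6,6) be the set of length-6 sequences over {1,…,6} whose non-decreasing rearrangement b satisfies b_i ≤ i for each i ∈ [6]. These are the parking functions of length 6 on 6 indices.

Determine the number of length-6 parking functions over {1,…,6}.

|PF(6,6)| = 1·7^5 = 1×16807 = 16807 [KW]
Check (6,1,3,4,2,1) → sorted (1,1,2,3,4,6): b_i ≤ i ∀i, a PF.

16807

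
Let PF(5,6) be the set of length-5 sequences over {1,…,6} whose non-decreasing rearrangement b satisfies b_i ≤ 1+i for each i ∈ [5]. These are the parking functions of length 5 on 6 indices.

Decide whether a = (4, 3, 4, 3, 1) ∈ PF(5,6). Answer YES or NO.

YES

Sorted: b = (1, 3, 3, 4, 4).
  b_1=1 ≤ 2
  b_2=3 ≤ 3
  b_3=3 ≤ 4
  b_4=4 ≤ 5
  b_5=4 ≤ 6
All bounds hold ⇒ YES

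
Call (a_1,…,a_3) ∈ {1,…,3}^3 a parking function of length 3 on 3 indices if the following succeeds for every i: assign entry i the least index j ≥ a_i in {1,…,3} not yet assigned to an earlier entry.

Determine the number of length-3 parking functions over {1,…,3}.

#PF = 1·4^2 = 1·16 = 16 (Konheim–Weiss)
Check (1,2,2) → sorted (1,2,2): b_i ≤ i ∀i, a PF.

16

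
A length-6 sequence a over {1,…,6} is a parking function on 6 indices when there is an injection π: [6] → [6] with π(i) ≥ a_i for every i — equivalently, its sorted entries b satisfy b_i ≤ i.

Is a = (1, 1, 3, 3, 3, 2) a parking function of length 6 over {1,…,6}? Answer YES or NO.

Rearranged: b = (1, 1, 2, 3, 3, 3).
  b_1=1 ≤ 1
  b_2=1 ≤ 2
  b_3=2 ≤ 3
  b_4=3 ≤ 4
  b_5=3 ≤ 5
  b_6=3 ≤ 6
All bounds hold ⇒ YES

YES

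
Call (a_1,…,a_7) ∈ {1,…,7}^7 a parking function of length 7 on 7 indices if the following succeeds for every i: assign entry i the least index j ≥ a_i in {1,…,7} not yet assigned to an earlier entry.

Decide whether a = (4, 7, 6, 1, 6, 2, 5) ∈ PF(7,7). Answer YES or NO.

Sorted: b = (1, 2, 4, 5, 6, 6, 7).
  b_1=1 ≤ 1
  b_2=2 ≤ 2
  b_3=4 > 3
  fails at i=3 ⇒ NO

NO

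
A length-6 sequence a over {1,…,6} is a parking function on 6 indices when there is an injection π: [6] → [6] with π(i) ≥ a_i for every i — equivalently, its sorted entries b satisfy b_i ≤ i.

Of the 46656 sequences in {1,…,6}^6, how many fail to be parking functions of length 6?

|PF| = 1·7^5 = 1 · 16807 = 16807
Example (6,6,6,6,4,5) → sorted (4,5,6,6,6,6): b_1=4>1, not a PF.
So 46656 − 16807 = 29849 fail.

29849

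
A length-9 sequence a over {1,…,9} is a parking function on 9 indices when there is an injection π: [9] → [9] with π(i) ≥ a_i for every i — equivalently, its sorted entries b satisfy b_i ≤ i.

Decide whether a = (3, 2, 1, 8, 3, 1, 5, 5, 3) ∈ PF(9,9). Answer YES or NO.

YES

Order a: b = (1, 1, 2, 3, 3, 3, 5, 5, 8).
  b_1=1 ≤ 1
  b_2=1 ≤ 2
  b_3=2 ≤ 3
  b_4=3 ≤ 4
  b_5=3 ≤ 5
  b_6=3 ≤ 6
  b_7=5 ≤ 7
  b_8=5 ≤ 8
  b_9=8 ≤ 9
All bounds hold ⇒ YES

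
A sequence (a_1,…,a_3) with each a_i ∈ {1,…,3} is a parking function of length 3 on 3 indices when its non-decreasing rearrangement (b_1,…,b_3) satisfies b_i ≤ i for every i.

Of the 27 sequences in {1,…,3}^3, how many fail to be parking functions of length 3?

#PF = (3+1−3)·(3+1)^{3−1} = 1 · 16 = 16 (Pollak)
E.g. (3,3,3) → sorted (3,3,3): b_1=3>1, not a PF.
So 27 − 16 = 11 fail.

11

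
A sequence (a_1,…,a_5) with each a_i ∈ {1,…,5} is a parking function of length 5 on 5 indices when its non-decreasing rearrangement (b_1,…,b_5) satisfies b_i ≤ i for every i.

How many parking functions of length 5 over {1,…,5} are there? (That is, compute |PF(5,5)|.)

1296

#PF = (5+1−5)·(5+1)^{5−1} = 1·1296 = 1296 (Pollak)
One tuple (1,4,5,1,1) → sorted (1,1,1,4,5): b_i ≤ i ∀i, a PF.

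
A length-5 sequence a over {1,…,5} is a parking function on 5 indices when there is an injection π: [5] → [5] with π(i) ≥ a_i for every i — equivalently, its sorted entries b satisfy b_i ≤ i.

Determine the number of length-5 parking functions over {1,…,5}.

Count = (5−5+1)·(5+1)^(5−1) = 1×1296 = 1296 (Konheim–Weiss)
Example (1,2,4,2,5) → sorted (1,2,2,4,5): b_i ≤ i ∀i, a PF.

1296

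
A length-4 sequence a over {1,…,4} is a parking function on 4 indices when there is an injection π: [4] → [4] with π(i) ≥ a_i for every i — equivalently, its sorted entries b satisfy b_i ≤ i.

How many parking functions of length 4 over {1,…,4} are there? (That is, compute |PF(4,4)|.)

#PF = (4+1−4)·(4+1)^{4−1} = 1 · 125 = 125
E.g. (1,2,1,4) → sorted (1,1,2,4): b_i ≤ i ∀i, a PF.

125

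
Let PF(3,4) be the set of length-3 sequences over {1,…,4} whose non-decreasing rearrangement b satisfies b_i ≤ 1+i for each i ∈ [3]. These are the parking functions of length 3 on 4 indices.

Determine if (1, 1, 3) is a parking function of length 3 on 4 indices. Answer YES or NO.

YES

Order a: b = (1, 1, 3).
  b_1=1 ≤ 2
  b_2=1 ≤ 3
  b_3=3 ≤ 4
All bounds hold ⇒ YES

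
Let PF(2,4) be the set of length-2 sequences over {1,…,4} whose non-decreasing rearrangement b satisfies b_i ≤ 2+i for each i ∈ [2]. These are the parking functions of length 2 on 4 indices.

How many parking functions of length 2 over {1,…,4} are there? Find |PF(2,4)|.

|PF| = (4−2+1)·(4+1)^(2−1) = 3·5 = 15 (Konheim–Weiss)
One tuple (4,3) → sorted (3,4): b_i ≤ 2+i ∀i, a PF.

15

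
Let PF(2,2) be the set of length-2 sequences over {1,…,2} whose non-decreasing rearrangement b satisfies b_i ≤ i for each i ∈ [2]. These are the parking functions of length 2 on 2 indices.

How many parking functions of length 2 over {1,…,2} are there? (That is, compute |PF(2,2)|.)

Count = (3−2)·3^(2−1) = 1 · 3 = 3 (Konheim–Weiss)
Check (1,2) → sorted (1,2): b_i ≤ i ∀i, a PF.

3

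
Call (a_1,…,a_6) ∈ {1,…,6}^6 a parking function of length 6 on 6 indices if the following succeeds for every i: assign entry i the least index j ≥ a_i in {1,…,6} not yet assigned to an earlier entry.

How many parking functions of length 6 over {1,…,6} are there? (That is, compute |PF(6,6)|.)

Count = 1·7^5 = 1·16807 = 16807 (Konheim–Weiss)
Example (5,3,2,1,4,5) → sorted (1,2,3,4,5,5): b_i ≤ i ∀i, a PF.

16807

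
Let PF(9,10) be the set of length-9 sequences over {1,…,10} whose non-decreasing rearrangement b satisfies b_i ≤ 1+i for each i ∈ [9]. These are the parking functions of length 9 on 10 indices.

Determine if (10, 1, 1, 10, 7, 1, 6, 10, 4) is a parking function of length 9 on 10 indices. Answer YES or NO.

NO

Order a: b = (1, 1, 1, 4, 6, 7, 10, 10, 10).
  b_1=1 ≤ 2
  b_2=1 ≤ 3
  b_3=1 ≤ 4
  b_4=4 ≤ 5
  b_5=6 ≤ 6
  b_6=7 ≤ 7
  b_7=10 > 8
  fails at i=7 ⇒ NO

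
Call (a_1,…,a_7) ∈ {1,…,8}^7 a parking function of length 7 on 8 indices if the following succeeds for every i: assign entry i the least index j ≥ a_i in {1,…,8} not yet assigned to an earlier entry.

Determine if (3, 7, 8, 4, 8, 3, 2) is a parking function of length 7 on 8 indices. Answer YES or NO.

NO

Rearranged: b = (2, 3, 3, 4, 7, 8, 8).
  b_1=2 ≤ 2
  b_2=3 ≤ 3
  b_3=3 ≤ 4
  b_4=4 ≤ 5
  b_5=7 > 6
  fails at i=5 ⇒ NO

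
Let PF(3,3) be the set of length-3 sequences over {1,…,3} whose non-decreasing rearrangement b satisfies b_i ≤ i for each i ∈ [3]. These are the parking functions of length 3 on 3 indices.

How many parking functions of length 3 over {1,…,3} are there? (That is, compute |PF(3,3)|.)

16

|PF(3,3)| = (4−3)·4^(3−1) = 1 · 16 = 16 (Pollak)
Check (1,3,1) → sorted (1,1,3): b_i ≤ i ∀i, a PF.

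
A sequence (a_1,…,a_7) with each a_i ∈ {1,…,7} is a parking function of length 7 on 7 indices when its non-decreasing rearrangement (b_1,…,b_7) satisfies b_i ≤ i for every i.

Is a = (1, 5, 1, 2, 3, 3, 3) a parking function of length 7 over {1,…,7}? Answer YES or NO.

YES

Rearranged: b = (1, 1, 2, 3, 3, 3, 5).
  b_1=1 ≤ 1
  b_2=1 ≤ 2
  b_3=2 ≤ 3
  b_4=3 ≤ 4
  b_5=3 ≤ 5
  b_6=3 ≤ 6
  b_7=5 ≤ 7
All bounds hold ⇒ YES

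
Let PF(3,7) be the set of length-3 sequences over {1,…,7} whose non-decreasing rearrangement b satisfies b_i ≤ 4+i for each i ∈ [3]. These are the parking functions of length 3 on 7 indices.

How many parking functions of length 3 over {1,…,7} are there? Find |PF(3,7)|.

#PF = 5·8^2 = 5 · 64 = 320 (Pollak)
E.g. (2,4,5) → sorted (2,4,5): b_i ≤ 4+i ∀i, a PF.

320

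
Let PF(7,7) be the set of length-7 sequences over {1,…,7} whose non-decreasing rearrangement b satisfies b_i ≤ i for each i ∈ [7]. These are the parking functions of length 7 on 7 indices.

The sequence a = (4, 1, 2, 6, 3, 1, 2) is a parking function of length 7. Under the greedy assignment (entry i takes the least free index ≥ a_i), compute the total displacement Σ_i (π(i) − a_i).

Σπ = 7·8/2 = 28 (π permutes [7]); Σa = 4+1+2+6+3+1+2 = 19; disp = 28−19 = 9.

9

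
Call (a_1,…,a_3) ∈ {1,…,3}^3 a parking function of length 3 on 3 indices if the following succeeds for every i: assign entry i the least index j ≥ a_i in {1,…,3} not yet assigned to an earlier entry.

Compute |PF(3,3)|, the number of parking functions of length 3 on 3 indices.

#PF = (4−3)·4^(3−1) = 1 · 16 = 16 (Konheim–Weiss)
Check (2,3,1) → sorted (1,2,3): b_i ≤ i ∀i, a PF.

16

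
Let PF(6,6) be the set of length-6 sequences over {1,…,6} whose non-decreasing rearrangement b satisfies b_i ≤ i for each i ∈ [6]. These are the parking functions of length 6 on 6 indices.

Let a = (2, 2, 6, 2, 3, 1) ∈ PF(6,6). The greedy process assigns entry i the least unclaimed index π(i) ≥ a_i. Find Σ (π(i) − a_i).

5

Σπ = 6·7/2 = 21 (π permutes [6]); Σa = 2+2+6+2+3+1 = 16; disp = 21−16 = 5.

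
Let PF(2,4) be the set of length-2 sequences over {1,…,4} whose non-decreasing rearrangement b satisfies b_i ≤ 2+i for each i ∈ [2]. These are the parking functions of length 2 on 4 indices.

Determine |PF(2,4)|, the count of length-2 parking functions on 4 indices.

15

|PF| = (5−2)·5^(2−1) = 3 · 5 = 15 (Konheim–Weiss)
Check (2,3) → sorted (2,3): b_i ≤ 2+i ∀i, a PF.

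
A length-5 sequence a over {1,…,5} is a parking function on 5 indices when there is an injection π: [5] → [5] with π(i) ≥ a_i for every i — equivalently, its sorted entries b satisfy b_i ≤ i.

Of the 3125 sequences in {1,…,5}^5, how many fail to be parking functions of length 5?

1829

|PF| = (5+1−5)·(5+1)^{5−1} = 1·1296 = 1296 (Konheim–Weiss)
One tuple (5,4,5,4,4) → sorted (4,4,4,5,5): b_1=4>1, not a PF.
Total 3125; non-PF = 3125−1296 = 1829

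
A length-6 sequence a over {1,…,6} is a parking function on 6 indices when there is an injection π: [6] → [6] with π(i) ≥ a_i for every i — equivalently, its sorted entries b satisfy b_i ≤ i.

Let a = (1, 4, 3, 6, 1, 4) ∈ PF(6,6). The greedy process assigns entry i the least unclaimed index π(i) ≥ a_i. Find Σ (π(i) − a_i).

Σπ(i) = 1+…+6 = 21; Σa = 1+4+3+6+1+4 = 19; disp = 21−19 = 2.

2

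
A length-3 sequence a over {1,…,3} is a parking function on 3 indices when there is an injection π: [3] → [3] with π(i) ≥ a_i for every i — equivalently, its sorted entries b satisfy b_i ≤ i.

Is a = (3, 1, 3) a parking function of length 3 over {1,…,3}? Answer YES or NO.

Sorted: b = (1, 3, 3).
  b_1=1 ≤ 1
  b_2=3 > 2
  fails at i=2 ⇒ NO

NO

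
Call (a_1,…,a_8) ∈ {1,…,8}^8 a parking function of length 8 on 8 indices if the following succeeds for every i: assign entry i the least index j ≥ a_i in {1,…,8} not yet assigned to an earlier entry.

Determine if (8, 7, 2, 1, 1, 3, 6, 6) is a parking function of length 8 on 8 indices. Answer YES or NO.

Order a: b = (1, 1, 2, 3, 6, 6, 7, 8).
  b_1=1 ≤ 1
  b_2=1 ≤ 2
  b_3=2 ≤ 3
  b_4=3 ≤ 4
  b_5=6 > 5
  fails at i=5 ⇒ NO

NO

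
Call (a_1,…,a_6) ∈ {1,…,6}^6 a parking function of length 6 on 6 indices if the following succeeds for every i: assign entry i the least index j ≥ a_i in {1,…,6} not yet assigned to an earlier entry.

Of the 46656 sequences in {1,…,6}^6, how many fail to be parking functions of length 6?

|PF(6,6)| = (6−6+1)·(6+1)^(6−1) = 1 · 16807 = 16807 (Pollak)
Example (1,6,5,6,6,6) → sorted (1,5,6,6,6,6): b_2=5>2, not a PF.
So 46656 − 16807 = 29849 fail.

29849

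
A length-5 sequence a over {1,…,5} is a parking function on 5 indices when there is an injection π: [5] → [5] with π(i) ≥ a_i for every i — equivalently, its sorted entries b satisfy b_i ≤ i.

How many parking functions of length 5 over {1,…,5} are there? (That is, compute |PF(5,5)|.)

1296

|PF| = (5−5+1)·(5+1)^(5−1) = 1×1296 = 1296
E.g. (1,1,3,2,3) → sorted (1,1,2,3,3): b_i ≤ i ∀i, a PF.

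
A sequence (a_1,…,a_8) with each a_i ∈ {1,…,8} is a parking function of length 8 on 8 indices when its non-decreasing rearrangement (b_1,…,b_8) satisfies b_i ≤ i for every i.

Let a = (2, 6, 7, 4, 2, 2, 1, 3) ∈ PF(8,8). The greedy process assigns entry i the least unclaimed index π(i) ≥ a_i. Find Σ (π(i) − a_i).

Σπ = 36 ({1..8} each once); Σa = 2+6+7+4+2+2+1+3 = 27; disp = 36−27 = 9.

9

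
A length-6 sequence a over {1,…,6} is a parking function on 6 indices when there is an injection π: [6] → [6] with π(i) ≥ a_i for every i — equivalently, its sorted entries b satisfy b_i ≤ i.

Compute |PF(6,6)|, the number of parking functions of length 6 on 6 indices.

#PF = 1·7^5 = 1×16807 = 16807 (Konheim–Weiss)
Check (3,4,6,2,3,1) → sorted (1,2,3,3,4,6): b_i ≤ i ∀i, a PF.

16807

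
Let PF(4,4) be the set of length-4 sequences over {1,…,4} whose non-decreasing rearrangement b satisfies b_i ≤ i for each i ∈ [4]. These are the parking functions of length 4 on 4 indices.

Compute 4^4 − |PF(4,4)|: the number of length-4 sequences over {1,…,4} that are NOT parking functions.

|PF(4,4)| = 1·5^3 = 1·125 = 125
One tuple (2,4,1,4) → sorted (1,2,4,4): b_3=4>3, not a PF.
Total 256; non-PF = 256−125 = 131

131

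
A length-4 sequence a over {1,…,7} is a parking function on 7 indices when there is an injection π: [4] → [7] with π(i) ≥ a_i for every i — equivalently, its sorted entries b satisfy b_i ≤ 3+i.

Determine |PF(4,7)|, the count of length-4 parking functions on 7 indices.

#PF = (7+1−4)·(7+1)^{4−1} = 4 · 512 = 2048 (Konheim–Weiss)
One tuple (2,6,1,5) → sorted (1,2,5,6): b_i ≤ 3+i ∀i, a PF.

2048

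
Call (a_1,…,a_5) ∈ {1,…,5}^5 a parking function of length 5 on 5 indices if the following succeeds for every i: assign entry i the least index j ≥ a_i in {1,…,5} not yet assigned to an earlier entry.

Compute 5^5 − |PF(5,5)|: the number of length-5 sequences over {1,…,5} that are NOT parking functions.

#PF = (6−5)·6^(5−1) = 1·1296 = 1296 (Konheim–Weiss)
Check (2,1,5,4,5) → sorted (1,2,4,5,5): b_3=4>3, not a PF.
So 3125 − 1296 = 1829 fail.

1829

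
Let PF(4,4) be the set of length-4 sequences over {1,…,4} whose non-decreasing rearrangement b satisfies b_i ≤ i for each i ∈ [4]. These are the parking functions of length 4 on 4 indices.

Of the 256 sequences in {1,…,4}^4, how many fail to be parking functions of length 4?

131

Count = (5−4)·5^(4−1) = 1 · 125 = 125 (Konheim–Weiss)
One tuple (3,3,3,3) → sorted (3,3,3,3): b_1=3>1, not a PF.
Total 256; non-PF = 256−125 = 131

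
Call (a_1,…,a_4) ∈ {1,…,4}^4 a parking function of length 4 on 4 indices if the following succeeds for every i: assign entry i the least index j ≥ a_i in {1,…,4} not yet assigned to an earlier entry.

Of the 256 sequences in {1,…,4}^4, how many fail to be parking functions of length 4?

|PF(4,4)| = (5−4)·5^(4−1) = 1·125 = 125
One tuple (3,2,3,2) → sorted (2,2,3,3): b_1=2>1, not a PF.
So 256 − 125 = 131 fail.

131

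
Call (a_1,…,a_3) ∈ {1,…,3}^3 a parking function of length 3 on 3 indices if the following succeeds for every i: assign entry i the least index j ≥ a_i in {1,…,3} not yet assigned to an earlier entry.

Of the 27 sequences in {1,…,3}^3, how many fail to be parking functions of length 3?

11

Count = 1·4^2 = 1 · 16 = 16 (Pollak)
Check (3,3,3) → sorted (3,3,3): b_1=3>1, not a PF.
So 27 − 16 = 11 fail.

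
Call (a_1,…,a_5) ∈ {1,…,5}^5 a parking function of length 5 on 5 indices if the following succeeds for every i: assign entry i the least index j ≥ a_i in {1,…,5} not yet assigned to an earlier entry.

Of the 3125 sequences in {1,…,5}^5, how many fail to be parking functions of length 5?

#PF = (6−5)·6^(5−1) = 1 · 1296 = 1296 (Konheim–Weiss)
Check (2,5,1,5,1) → sorted (1,1,2,5,5): b_4=5>4, not a PF.
Total 3125; non-PF = 3125−1296 = 1829

1829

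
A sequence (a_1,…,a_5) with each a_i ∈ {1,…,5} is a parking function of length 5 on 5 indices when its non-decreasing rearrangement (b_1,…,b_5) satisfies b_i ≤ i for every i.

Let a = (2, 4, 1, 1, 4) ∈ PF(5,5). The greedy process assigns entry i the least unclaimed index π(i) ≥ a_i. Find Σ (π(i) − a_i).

Σπ = 15 ({1..5} each once); Σa = 2+4+1+1+4 = 12; disp = 15−12 = 3.

3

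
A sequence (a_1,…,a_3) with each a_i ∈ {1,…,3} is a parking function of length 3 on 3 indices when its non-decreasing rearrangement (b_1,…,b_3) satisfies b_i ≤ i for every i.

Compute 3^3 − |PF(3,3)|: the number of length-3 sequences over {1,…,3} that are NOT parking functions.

11

|PF(3,3)| = 1·4^2 = 1×16 = 16 (Konheim–Weiss)
Check (2,3,3) → sorted (2,3,3): b_1=2>1, not a PF.
3^3 − 16 = 27 − 16 = 11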